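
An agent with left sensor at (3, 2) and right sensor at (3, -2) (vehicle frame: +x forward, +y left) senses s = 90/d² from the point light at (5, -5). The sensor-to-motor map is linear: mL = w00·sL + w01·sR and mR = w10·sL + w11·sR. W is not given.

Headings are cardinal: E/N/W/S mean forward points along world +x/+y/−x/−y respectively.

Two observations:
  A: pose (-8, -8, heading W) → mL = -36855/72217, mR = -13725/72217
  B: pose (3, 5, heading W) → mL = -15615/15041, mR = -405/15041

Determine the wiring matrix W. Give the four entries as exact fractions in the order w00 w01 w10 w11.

obs A: pose=(-8,-8,W) → sL=90/281, sR=90/257, mL=-36855/72217, mR=-13725/72217
obs B: pose=(3,5,W) → sL=90/89, sR=90/169, mL=-15615/15041, mR=-405/15041
sensor matrix S = [[90/281, 90/257], [90/89, 90/169]]; det S = -199389600/1086215897
solve [mL_A; mL_B] = S·[w00; w01] and [mR_A; mR_B] = S·[w10; w11]:
  w00 = -1/2, w01 = -1, w10 = 1/2, w11 = -1

-1/2 -1 1/2 -1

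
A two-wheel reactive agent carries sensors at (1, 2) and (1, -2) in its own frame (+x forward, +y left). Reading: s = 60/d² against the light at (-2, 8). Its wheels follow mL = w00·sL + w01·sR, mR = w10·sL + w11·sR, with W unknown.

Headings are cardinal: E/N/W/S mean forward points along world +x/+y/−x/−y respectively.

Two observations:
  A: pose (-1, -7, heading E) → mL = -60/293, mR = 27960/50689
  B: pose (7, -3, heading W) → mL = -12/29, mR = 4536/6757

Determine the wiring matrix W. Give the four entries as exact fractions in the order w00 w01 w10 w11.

0 -1 1 1

obs A: pose=(-1,-7,E) → sL=60/173, sR=60/293, mL=-60/293, mR=27960/50689
obs B: pose=(7,-3,W) → sL=60/233, sR=12/29, mL=-12/29, mR=4536/6757
sensor matrix S = [[60/173, 60/293], [60/233, 12/29]]; det S = 31092480/342505573
solve [mL_A; mL_B] = S·[w00; w01] and [mR_A; mR_B] = S·[w10; w11]:
  w00 = 0, w01 = -1, w10 = 1, w11 = 1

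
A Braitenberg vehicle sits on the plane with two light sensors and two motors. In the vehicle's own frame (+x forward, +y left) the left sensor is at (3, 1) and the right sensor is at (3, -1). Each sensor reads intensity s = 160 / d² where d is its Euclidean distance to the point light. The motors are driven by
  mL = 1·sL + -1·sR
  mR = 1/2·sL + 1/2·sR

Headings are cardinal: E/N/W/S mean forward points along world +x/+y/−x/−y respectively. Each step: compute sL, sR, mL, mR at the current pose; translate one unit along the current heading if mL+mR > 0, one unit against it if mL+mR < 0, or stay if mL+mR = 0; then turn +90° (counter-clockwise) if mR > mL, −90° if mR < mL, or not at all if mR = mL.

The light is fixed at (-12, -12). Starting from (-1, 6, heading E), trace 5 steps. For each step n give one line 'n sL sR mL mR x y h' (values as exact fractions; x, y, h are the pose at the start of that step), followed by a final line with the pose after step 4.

0 160/557 32/97 -2304/54029 16672/54029 -1 6 E
1 80/281 16/61 384/17141 4688/17141 0 6 N
2 32/81 160/481 2432/38961 14176/38961 0 7 W
3 2/5 40/89 -22/445 189/445 -1 7 S
4 160/557 32/97 -2304/54029 16672/54029 -1 6 E
final 0 6 N

n=0: pose=(-1,6,E); sL=160/557, sR=32/97; mL=-2304/54029, mR=16672/54029; mL+mR=14368/54029 → advance +1; mR−mL=18976/54029 → turn +1·90°
n=1: pose=(0,6,N); sL=80/281, sR=16/61; mL=384/17141, mR=4688/17141; mL+mR=5072/17141 → advance +1; mR−mL=4304/17141 → turn +1·90°
n=2: pose=(0,7,W); sL=32/81, sR=160/481; mL=2432/38961, mR=14176/38961; mL+mR=5536/12987 → advance +1; mR−mL=11744/38961 → turn +1·90°
n=3: pose=(-1,7,S); sL=2/5, sR=40/89; mL=-22/445, mR=189/445; mL+mR=167/445 → advance +1; mR−mL=211/445 → turn +1·90°
n=4: pose=(-1,6,E); sL=160/557, sR=32/97; mL=-2304/54029, mR=16672/54029; mL+mR=14368/54029 → advance +1; mR−mL=18976/54029 → turn +1·90°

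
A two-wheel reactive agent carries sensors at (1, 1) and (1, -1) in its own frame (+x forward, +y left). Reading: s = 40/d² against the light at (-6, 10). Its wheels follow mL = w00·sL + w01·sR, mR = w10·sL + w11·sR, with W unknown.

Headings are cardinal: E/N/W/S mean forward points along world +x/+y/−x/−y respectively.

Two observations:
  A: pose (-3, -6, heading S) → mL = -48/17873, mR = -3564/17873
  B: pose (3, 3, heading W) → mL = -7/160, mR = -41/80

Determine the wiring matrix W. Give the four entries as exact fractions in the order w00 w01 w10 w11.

1/2 -1/2 -1 -1/2

obs A: pose=(-3,-6,S) → sL=8/61, sR=40/293, mL=-48/17873, mR=-3564/17873
obs B: pose=(3,3,W) → sL=5/16, sR=2/5, mL=-7/160, mR=-41/80
sensor matrix S = [[8/61, 40/293], [5/16, 2/5]]; det S = 1751/178730
solve [mL_A; mL_B] = S·[w00; w01] and [mR_A; mR_B] = S·[w10; w11]:
  w00 = 1/2, w01 = -1/2, w10 = -1, w11 = -1/2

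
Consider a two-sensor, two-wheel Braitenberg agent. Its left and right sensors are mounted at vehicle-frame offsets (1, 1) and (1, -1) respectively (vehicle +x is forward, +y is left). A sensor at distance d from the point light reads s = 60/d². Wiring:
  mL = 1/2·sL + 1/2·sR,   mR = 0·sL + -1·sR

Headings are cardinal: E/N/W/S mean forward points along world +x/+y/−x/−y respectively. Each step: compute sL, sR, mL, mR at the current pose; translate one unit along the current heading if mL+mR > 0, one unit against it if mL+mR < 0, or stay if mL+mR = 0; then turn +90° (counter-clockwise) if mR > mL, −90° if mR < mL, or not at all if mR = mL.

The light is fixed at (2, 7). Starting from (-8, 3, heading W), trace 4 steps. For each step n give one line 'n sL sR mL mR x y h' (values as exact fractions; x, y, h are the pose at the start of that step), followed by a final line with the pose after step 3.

n=0: pose=(-8,3,W); sL=30/73, sR=6/13; mL=414/949, mR=-6/13; mL+mR=-24/949 → advance -1; mR−mL=-852/949 → turn -1·90°
n=1: pose=(-7,3,N); sL=60/109, sR=60/73; mL=5460/7957, mR=-60/73; mL+mR=-1080/7957 → advance -1; mR−mL=-12000/7957 → turn -1·90°
n=2: pose=(-7,2,E); sL=3/4, sR=3/5; mL=27/40, mR=-3/5; mL+mR=3/40 → advance +1; mR−mL=-51/40 → turn -1·90°
n=3: pose=(-6,2,S); sL=12/17, sR=20/39; mL=404/663, mR=-20/39; mL+mR=64/663 → advance +1; mR−mL=-248/221 → turn -1·90°

0 30/73 6/13 414/949 -6/13 -8 3 W
1 60/109 60/73 5460/7957 -60/73 -7 3 N
2 3/4 3/5 27/40 -3/5 -7 2 E
3 12/17 20/39 404/663 -20/39 -6 2 S
final -6 1 W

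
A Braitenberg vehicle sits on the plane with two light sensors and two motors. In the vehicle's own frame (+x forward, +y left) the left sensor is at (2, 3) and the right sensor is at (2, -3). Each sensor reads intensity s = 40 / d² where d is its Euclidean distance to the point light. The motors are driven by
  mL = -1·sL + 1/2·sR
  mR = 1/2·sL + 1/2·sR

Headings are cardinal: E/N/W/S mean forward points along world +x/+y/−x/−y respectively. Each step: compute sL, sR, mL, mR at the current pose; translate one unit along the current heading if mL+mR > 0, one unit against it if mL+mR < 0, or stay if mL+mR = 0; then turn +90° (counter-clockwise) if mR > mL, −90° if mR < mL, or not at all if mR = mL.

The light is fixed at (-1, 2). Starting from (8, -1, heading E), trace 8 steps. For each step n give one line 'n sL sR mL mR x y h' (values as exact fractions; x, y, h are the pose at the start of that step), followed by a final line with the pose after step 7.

0 40/121 40/157 -3860/18997 5560/18997 8 -1 E
1 4/5 4/17 -58/85 44/85 9 -1 N
2 40/113 8/13 -68/1469 712/1469 9 -2 W
3 2/9 5/9 1/18 7/18 8 -2 S
4 8/25 8/37 -196/925 248/925 8 -3 E
5 20/29 20/89 -1490/2581 1180/2581 9 -3 N
6 8/29 40/73 -4/2117 872/2117 9 -4 W
7 5/26 2/5 1/130 77/260 8 -4 S
final 8 -5 E

n=0: pose=(8,-1,E); sL=40/121, sR=40/157; mL=-3860/18997, mR=5560/18997; mL+mR=1700/18997 → advance +1; mR−mL=60/121 → turn +1·90°
n=1: pose=(9,-1,N); sL=4/5, sR=4/17; mL=-58/85, mR=44/85; mL+mR=-14/85 → advance -1; mR−mL=6/5 → turn +1·90°
n=2: pose=(9,-2,W); sL=40/113, sR=8/13; mL=-68/1469, mR=712/1469; mL+mR=644/1469 → advance +1; mR−mL=60/113 → turn +1·90°
n=3: pose=(8,-2,S); sL=2/9, sR=5/9; mL=1/18, mR=7/18; mL+mR=4/9 → advance +1; mR−mL=1/3 → turn +1·90°
n=4: pose=(8,-3,E); sL=8/25, sR=8/37; mL=-196/925, mR=248/925; mL+mR=52/925 → advance +1; mR−mL=12/25 → turn +1·90°
n=5: pose=(9,-3,N); sL=20/29, sR=20/89; mL=-1490/2581, mR=1180/2581; mL+mR=-310/2581 → advance -1; mR−mL=30/29 → turn +1·90°
n=6: pose=(9,-4,W); sL=8/29, sR=40/73; mL=-4/2117, mR=872/2117; mL+mR=868/2117 → advance +1; mR−mL=12/29 → turn +1·90°
n=7: pose=(8,-4,S); sL=5/26, sR=2/5; mL=1/130, mR=77/260; mL+mR=79/260 → advance +1; mR−mL=15/52 → turn +1·90°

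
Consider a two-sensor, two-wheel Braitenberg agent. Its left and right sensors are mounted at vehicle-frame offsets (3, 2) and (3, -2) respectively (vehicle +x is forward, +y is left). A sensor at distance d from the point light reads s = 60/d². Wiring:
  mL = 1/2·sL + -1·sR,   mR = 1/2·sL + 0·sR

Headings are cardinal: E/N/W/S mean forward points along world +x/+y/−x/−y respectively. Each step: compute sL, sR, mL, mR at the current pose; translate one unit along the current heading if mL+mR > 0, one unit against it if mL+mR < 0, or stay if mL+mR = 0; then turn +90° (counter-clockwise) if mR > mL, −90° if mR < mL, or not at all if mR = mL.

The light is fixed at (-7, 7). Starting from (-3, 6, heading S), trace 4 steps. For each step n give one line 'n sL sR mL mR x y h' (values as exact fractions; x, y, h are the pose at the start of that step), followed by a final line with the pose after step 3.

0 15/13 3 -63/26 15/26 -3 6 S
1 60/53 60/53 -30/53 30/53 -3 7 E
2 60/13 4/3 38/39 30/13 -3 7 N
3 30 6 9 15 -3 8 W
final -4 8 S

n=0: pose=(-3,6,S); sL=15/13, sR=3; mL=-63/26, mR=15/26; mL+mR=-24/13 → advance -1; mR−mL=3 → turn +1·90°
n=1: pose=(-3,7,E); sL=60/53, sR=60/53; mL=-30/53, mR=30/53; mL+mR=0 → advance +0; mR−mL=60/53 → turn +1·90°
n=2: pose=(-3,7,N); sL=60/13, sR=4/3; mL=38/39, mR=30/13; mL+mR=128/39 → advance +1; mR−mL=4/3 → turn +1·90°
n=3: pose=(-3,8,W); sL=30, sR=6; mL=9, mR=15; mL+mR=24 → advance +1; mR−mL=6 → turn +1·90°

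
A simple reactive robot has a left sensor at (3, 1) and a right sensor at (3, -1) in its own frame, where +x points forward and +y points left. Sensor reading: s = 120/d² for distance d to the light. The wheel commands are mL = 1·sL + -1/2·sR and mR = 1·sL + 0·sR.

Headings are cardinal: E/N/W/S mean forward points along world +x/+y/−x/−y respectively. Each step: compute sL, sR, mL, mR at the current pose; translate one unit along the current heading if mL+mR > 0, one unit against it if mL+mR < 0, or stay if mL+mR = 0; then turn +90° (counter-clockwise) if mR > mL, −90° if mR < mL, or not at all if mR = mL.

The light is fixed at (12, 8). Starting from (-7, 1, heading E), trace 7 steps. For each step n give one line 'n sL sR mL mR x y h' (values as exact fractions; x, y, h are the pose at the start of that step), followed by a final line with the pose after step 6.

0 30/73 3/8 261/1168 30/73 -7 1 E
1 120/377 24/61 2796/22997 120/377 -6 1 N
2 12/49 60/233 1326/11417 12/49 -6 2 W
3 8/27 120/481 2228/12987 8/27 -7 2 S
4 30/73 3/8 261/1168 30/73 -7 1 E
5 120/377 24/61 2796/22997 120/377 -6 1 N
6 12/49 60/233 1326/11417 12/49 -6 2 W
final -7 2 S

n=0: pose=(-7,1,E); sL=30/73, sR=3/8; mL=261/1168, mR=30/73; mL+mR=741/1168 → advance +1; mR−mL=3/16 → turn +1·90°
n=1: pose=(-6,1,N); sL=120/377, sR=24/61; mL=2796/22997, mR=120/377; mL+mR=10116/22997 → advance +1; mR−mL=12/61 → turn +1·90°
n=2: pose=(-6,2,W); sL=12/49, sR=60/233; mL=1326/11417, mR=12/49; mL+mR=4122/11417 → advance +1; mR−mL=30/233 → turn +1·90°
n=3: pose=(-7,2,S); sL=8/27, sR=120/481; mL=2228/12987, mR=8/27; mL+mR=6076/12987 → advance +1; mR−mL=60/481 → turn +1·90°
n=4: pose=(-7,1,E); sL=30/73, sR=3/8; mL=261/1168, mR=30/73; mL+mR=741/1168 → advance +1; mR−mL=3/16 → turn +1·90°
n=5: pose=(-6,1,N); sL=120/377, sR=24/61; mL=2796/22997, mR=120/377; mL+mR=10116/22997 → advance +1; mR−mL=12/61 → turn +1·90°
n=6: pose=(-6,2,W); sL=12/49, sR=60/233; mL=1326/11417, mR=12/49; mL+mR=4122/11417 → advance +1; mR−mL=30/233 → turn +1·90°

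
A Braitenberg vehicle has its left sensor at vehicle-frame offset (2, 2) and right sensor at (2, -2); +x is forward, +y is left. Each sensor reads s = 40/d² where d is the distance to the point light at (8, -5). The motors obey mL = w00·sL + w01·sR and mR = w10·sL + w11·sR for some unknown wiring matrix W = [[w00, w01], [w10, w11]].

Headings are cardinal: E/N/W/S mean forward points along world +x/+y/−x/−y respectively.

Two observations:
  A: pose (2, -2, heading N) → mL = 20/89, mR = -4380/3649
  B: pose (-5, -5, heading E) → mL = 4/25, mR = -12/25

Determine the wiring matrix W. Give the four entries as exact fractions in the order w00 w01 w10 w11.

1/2 0 -1/2 -1

obs A: pose=(2,-2,N) → sL=40/89, sR=40/41, mL=20/89, mR=-4380/3649
obs B: pose=(-5,-5,E) → sL=8/25, sR=8/25, mL=4/25, mR=-12/25
sensor matrix S = [[40/89, 40/41], [8/25, 8/25]]; det S = -3072/18245
solve [mL_A; mL_B] = S·[w00; w01] and [mR_A; mR_B] = S·[w10; w11]:
  w00 = 1/2, w01 = 0, w10 = -1/2, w11 = -1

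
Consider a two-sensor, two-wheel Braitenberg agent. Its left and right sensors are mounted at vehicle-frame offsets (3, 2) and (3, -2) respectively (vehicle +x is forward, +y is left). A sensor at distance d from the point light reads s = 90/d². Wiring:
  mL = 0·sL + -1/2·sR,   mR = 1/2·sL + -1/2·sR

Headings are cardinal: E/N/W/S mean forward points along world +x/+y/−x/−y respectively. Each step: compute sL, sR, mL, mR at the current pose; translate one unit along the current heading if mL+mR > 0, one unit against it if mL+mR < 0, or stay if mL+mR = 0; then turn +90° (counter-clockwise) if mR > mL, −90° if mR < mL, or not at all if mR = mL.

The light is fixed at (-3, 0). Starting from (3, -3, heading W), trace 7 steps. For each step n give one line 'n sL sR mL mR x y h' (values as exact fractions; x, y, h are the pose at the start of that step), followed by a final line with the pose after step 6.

0 45/17 9 -9/2 -54/17 3 -3 W
1 10/13 90/61 -45/61 -280/793 4 -3 S
2 9/10 45/58 -45/116 9/145 4 -2 E
3 90/17 18/13 -9/13 432/221 3 -2 N
4 5 9 -9/2 -2 3 -1 W
5 90/97 90/41 -45/41 -2520/3977 4 -1 S
6 45/52 45/52 -45/104 0 4 0 E
final 3 0 N

n=0: pose=(3,-3,W); sL=45/17, sR=9; mL=-9/2, mR=-54/17; mL+mR=-261/34 → advance -1; mR−mL=45/34 → turn +1·90°
n=1: pose=(4,-3,S); sL=10/13, sR=90/61; mL=-45/61, mR=-280/793; mL+mR=-865/793 → advance -1; mR−mL=5/13 → turn +1·90°
n=2: pose=(4,-2,E); sL=9/10, sR=45/58; mL=-45/116, mR=9/145; mL+mR=-189/580 → advance -1; mR−mL=9/20 → turn +1·90°
n=3: pose=(3,-2,N); sL=90/17, sR=18/13; mL=-9/13, mR=432/221; mL+mR=279/221 → advance +1; mR−mL=45/17 → turn +1·90°
n=4: pose=(3,-1,W); sL=5, sR=9; mL=-9/2, mR=-2; mL+mR=-13/2 → advance -1; mR−mL=5/2 → turn +1·90°
n=5: pose=(4,-1,S); sL=90/97, sR=90/41; mL=-45/41, mR=-2520/3977; mL+mR=-6885/3977 → advance -1; mR−mL=45/97 → turn +1·90°
n=6: pose=(4,0,E); sL=45/52, sR=45/52; mL=-45/104, mR=0; mL+mR=-45/104 → advance -1; mR−mL=45/104 → turn +1·90°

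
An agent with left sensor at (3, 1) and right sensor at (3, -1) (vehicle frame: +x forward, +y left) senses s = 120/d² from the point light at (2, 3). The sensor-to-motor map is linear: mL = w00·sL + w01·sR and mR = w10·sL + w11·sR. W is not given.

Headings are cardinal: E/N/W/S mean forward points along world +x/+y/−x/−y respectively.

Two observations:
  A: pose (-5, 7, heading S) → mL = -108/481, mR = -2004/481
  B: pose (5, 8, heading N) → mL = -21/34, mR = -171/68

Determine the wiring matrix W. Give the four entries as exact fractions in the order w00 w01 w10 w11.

obs A: pose=(-5,7,S) → sL=120/37, sR=24/13, mL=-108/481, mR=-2004/481
obs B: pose=(5,8,N) → sL=30/17, sR=3/2, mL=-21/34, mR=-171/68
sensor matrix S = [[120/37, 24/13], [30/17, 3/2]]; det S = 13140/8177
solve [mL_A; mL_B] = S·[w00; w01] and [mR_A; mR_B] = S·[w10; w11]:
  w00 = 1/2, w01 = -1, w10 = -1, w11 = -1/2

1/2 -1 -1 -1/2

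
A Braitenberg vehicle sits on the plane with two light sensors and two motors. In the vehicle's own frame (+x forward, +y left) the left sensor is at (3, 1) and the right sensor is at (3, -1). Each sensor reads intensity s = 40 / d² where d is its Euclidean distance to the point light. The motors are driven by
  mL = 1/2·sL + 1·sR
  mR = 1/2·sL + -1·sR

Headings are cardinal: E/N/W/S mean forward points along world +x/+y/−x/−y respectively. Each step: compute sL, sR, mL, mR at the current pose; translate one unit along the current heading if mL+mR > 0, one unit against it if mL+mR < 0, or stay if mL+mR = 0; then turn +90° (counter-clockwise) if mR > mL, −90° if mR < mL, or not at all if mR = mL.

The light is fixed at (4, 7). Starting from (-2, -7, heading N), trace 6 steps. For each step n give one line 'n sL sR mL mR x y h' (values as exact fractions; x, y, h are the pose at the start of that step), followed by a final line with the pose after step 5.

n=0: pose=(-2,-7,N); sL=4/17, sR=20/73; mL=486/1241, mR=-194/1241; mL+mR=4/17 → advance +1; mR−mL=-40/73 → turn -1·90°
n=1: pose=(-2,-6,E); sL=40/153, sR=8/41; mL=2044/6273, mR=-404/6273; mL+mR=40/153 → advance +1; mR−mL=-16/41 → turn -1·90°
n=2: pose=(-1,-6,S); sL=5/34, sR=10/73; mL=1045/4964, mR=-315/4964; mL+mR=5/34 → advance +1; mR−mL=-20/73 → turn -1·90°
n=3: pose=(-1,-7,W); sL=40/289, sR=40/233; mL=16220/67337, mR=-6900/67337; mL+mR=40/289 → advance +1; mR−mL=-80/233 → turn -1·90°
n=4: pose=(-2,-7,N); sL=4/17, sR=20/73; mL=486/1241, mR=-194/1241; mL+mR=4/17 → advance +1; mR−mL=-40/73 → turn -1·90°
n=5: pose=(-2,-6,E); sL=40/153, sR=8/41; mL=2044/6273, mR=-404/6273; mL+mR=40/153 → advance +1; mR−mL=-16/41 → turn -1·90°

0 4/17 20/73 486/1241 -194/1241 -2 -7 N
1 40/153 8/41 2044/6273 -404/6273 -2 -6 E
2 5/34 10/73 1045/4964 -315/4964 -1 -6 S
3 40/289 40/233 16220/67337 -6900/67337 -1 -7 W
4 4/17 20/73 486/1241 -194/1241 -2 -7 N
5 40/153 8/41 2044/6273 -404/6273 -2 -6 E
final -1 -6 S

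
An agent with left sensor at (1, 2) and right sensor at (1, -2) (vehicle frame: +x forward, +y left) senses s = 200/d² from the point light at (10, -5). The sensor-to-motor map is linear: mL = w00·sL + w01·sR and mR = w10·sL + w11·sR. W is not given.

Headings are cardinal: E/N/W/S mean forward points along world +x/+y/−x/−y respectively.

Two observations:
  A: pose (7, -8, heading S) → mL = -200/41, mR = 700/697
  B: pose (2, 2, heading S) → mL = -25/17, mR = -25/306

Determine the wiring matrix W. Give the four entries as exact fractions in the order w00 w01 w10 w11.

obs A: pose=(7,-8,S) → sL=200/17, sR=200/41, mL=-200/41, mR=700/697
obs B: pose=(2,2,S) → sL=25/9, sR=25/17, mL=-25/17, mR=-25/306
sensor matrix S = [[200/17, 200/41], [25/9, 25/17]]; det S = 400000/106641
solve [mL_A; mL_B] = S·[w00; w01] and [mR_A; mR_B] = S·[w10; w11]:
  w00 = 0, w01 = -1, w10 = 1/2, w11 = -1

0 -1 1/2 -1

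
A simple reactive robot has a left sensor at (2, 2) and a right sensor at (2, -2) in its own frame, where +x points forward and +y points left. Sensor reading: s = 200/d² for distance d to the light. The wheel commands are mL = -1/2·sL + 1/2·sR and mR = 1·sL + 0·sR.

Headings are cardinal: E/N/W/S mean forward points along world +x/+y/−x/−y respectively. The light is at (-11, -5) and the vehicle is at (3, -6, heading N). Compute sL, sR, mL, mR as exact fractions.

40/29 200/257 -2240/7453 40/29

left sensor world pos  = (1, -4); dL² = 145
right sensor world pos = (5, -4); dR² = 257
sL = 200/145 = 40/29
sR = 200/257 = 200/257
mL = -1/2·sL + 1/2·sR = -2240/7453
mR = 1·sL + 0·sR = 40/29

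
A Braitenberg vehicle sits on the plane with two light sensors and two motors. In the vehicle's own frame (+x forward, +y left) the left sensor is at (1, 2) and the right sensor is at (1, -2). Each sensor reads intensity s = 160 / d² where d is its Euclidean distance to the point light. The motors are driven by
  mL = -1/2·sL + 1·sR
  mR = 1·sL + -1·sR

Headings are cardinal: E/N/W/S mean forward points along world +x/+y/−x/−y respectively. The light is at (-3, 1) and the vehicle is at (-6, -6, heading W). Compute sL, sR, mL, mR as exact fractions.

left sensor world pos  = (-7, -8); dL² = 97
right sensor world pos = (-7, -4); dR² = 41
sL = 160/97 = 160/97
sR = 160/41 = 160/41
mL = -1/2·sL + 1·sR = 12240/3977
mR = 1·sL + -1·sR = -8960/3977

160/97 160/41 12240/3977 -8960/3977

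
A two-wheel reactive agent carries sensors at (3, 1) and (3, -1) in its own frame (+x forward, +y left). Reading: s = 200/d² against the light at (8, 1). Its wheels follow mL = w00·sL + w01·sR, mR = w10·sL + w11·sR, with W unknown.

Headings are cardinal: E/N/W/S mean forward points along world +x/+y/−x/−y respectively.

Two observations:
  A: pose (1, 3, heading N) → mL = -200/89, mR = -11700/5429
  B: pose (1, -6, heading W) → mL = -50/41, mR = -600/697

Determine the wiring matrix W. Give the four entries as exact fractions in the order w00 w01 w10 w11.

obs A: pose=(1,3,N) → sL=200/89, sR=200/61, mL=-200/89, mR=-11700/5429
obs B: pose=(1,-6,W) → sL=50/41, sR=25/17, mL=-50/41, mR=-600/697
sensor matrix S = [[200/89, 200/61], [50/41, 25/17]]; det S = -2625000/3784013
solve [mL_A; mL_B] = S·[w00; w01] and [mR_A; mR_B] = S·[w10; w11]:
  w00 = -1, w01 = 0, w10 = 1/2, w11 = -1

-1 0 1/2 -1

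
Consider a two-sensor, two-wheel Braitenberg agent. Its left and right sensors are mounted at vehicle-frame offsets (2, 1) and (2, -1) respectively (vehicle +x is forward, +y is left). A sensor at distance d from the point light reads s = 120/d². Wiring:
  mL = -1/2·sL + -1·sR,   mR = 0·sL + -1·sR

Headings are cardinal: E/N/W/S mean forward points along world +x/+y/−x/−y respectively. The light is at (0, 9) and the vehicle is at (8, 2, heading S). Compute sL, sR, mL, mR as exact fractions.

left sensor world pos  = (9, 0); dL² = 162
right sensor world pos = (7, 0); dR² = 130
sL = 120/162 = 20/27
sR = 120/130 = 12/13
mL = -1/2·sL + -1·sR = -454/351
mR = 0·sL + -1·sR = -12/13

20/27 12/13 -454/351 -12/13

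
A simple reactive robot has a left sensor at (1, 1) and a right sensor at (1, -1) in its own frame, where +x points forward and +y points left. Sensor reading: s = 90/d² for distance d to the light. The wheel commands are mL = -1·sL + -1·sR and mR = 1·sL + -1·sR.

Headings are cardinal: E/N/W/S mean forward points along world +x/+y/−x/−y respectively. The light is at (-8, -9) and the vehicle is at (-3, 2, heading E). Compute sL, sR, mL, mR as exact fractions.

left sensor world pos  = (-2, 3); dL² = 180
right sensor world pos = (-2, 1); dR² = 136
sL = 90/180 = 1/2
sR = 90/136 = 45/68
mL = -1·sL + -1·sR = -79/68
mR = 1·sL + -1·sR = -11/68

1/2 45/68 -79/68 -11/68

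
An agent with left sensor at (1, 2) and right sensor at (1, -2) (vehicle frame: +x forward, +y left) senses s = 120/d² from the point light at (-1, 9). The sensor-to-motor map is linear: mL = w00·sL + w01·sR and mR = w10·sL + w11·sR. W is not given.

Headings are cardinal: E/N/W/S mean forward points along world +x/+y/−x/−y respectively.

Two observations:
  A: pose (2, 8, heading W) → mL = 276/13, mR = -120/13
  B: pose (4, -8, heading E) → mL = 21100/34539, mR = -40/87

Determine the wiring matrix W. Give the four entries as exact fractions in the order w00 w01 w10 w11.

obs A: pose=(2,8,W) → sL=120/13, sR=24, mL=276/13, mR=-120/13
obs B: pose=(4,-8,E) → sL=40/87, sR=120/397, mL=21100/34539, mR=-40/87
sensor matrix S = [[120/13, 24], [40/87, 120/397]]; det S = -1233920/149669
solve [mL_A; mL_B] = S·[w00; w01] and [mR_A; mR_B] = S·[w10; w11]:
  w00 = 1, w01 = 1/2, w10 = -1, w11 = 0

1 1/2 -1 0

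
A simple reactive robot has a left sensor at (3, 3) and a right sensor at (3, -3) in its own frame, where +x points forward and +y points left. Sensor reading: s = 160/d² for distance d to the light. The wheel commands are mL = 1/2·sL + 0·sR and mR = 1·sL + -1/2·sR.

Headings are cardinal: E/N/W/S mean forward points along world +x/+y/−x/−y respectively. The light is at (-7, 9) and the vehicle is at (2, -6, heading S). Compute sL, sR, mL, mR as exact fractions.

left sensor world pos  = (5, -9); dL² = 468
right sensor world pos = (-1, -9); dR² = 360
sL = 160/468 = 40/117
sR = 160/360 = 4/9
mL = 1/2·sL + 0·sR = 20/117
mR = 1·sL + -1/2·sR = 14/117

40/117 4/9 20/117 14/117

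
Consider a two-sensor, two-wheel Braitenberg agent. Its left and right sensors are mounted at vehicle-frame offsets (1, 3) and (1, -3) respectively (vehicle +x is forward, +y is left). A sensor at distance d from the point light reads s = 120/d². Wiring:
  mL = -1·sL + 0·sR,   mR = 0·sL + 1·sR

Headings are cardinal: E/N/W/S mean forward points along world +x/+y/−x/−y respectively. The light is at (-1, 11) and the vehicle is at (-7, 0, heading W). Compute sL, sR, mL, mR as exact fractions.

24/49 120/113 -24/49 120/113

left sensor world pos  = (-8, -3); dL² = 245
right sensor world pos = (-8, 3); dR² = 113
sL = 120/245 = 24/49
sR = 120/113 = 120/113
mL = -1·sL + 0·sR = -24/49
mR = 0·sL + 1·sR = 120/113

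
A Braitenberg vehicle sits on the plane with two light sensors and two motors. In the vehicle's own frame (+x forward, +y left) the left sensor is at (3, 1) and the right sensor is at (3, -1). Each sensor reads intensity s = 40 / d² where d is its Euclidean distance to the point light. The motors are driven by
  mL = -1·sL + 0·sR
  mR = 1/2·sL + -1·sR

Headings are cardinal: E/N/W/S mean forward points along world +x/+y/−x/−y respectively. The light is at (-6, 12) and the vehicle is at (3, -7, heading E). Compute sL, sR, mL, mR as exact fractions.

left sensor world pos  = (6, -6); dL² = 468
right sensor world pos = (6, -8); dR² = 544
sL = 40/468 = 10/117
sR = 40/544 = 5/68
mL = -1·sL + 0·sR = -10/117
mR = 1/2·sL + -1·sR = -245/7956

10/117 5/68 -10/117 -245/7956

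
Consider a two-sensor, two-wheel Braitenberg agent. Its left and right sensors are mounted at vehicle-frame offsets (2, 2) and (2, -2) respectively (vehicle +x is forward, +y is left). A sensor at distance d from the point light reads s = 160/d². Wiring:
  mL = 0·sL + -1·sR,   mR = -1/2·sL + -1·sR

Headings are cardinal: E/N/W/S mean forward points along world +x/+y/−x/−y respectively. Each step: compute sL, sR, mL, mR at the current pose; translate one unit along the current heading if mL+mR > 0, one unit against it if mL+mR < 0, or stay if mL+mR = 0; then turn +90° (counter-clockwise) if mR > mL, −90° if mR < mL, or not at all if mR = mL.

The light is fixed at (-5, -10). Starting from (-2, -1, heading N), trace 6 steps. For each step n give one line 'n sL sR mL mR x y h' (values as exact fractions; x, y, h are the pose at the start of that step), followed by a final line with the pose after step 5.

0 80/61 80/73 -80/73 -7800/4453 -2 -1 N
1 32/25 160/61 -160/61 -4976/1525 -2 -2 E
2 40/13 40/9 -40/9 -700/117 -3 -2 S
3 160/49 160/121 -160/121 -17520/5929 -3 -1 W
4 80/61 80/73 -80/73 -7800/4453 -2 -1 N
5 32/25 160/61 -160/61 -4976/1525 -2 -2 E
final -3 -2 S

n=0: pose=(-2,-1,N); sL=80/61, sR=80/73; mL=-80/73, mR=-7800/4453; mL+mR=-12680/4453 → advance -1; mR−mL=-40/61 → turn -1·90°
n=1: pose=(-2,-2,E); sL=32/25, sR=160/61; mL=-160/61, mR=-4976/1525; mL+mR=-8976/1525 → advance -1; mR−mL=-16/25 → turn -1·90°
n=2: pose=(-3,-2,S); sL=40/13, sR=40/9; mL=-40/9, mR=-700/117; mL+mR=-1220/117 → advance -1; mR−mL=-20/13 → turn -1·90°
n=3: pose=(-3,-1,W); sL=160/49, sR=160/121; mL=-160/121, mR=-17520/5929; mL+mR=-25360/5929 → advance -1; mR−mL=-80/49 → turn -1·90°
n=4: pose=(-2,-1,N); sL=80/61, sR=80/73; mL=-80/73, mR=-7800/4453; mL+mR=-12680/4453 → advance -1; mR−mL=-40/61 → turn -1·90°
n=5: pose=(-2,-2,E); sL=32/25, sR=160/61; mL=-160/61, mR=-4976/1525; mL+mR=-8976/1525 → advance -1; mR−mL=-16/25 → turn -1·90°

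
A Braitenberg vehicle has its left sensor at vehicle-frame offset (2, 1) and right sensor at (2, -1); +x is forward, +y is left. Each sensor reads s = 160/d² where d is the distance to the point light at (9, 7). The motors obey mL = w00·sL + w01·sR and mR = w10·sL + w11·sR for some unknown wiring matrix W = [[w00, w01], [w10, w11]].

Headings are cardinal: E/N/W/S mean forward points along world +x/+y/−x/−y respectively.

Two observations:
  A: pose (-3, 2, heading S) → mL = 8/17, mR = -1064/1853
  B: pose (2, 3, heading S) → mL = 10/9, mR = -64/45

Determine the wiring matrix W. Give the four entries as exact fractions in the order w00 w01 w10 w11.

1/2 0 -1 1/2

obs A: pose=(-3,2,S) → sL=16/17, sR=80/109, mL=8/17, mR=-1064/1853
obs B: pose=(2,3,S) → sL=20/9, sR=8/5, mL=10/9, mR=-64/45
sensor matrix S = [[16/17, 80/109], [20/9, 8/5]]; det S = -10432/83385
solve [mL_A; mL_B] = S·[w00; w01] and [mR_A; mR_B] = S·[w10; w11]:
  w00 = 1/2, w01 = 0, w10 = -1, w11 = 1/2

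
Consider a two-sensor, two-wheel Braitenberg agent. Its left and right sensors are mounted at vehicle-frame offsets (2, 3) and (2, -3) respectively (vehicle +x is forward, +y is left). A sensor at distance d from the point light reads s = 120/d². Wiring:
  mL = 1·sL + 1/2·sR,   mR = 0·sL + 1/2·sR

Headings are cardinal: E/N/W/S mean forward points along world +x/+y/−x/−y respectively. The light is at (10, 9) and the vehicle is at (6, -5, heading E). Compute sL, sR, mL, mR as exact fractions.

24/25 120/293 8532/7325 60/293

left sensor world pos  = (8, -2); dL² = 125
right sensor world pos = (8, -8); dR² = 293
sL = 120/125 = 24/25
sR = 120/293 = 120/293
mL = 1·sL + 1/2·sR = 8532/7325
mR = 0·sL + 1/2·sR = 60/293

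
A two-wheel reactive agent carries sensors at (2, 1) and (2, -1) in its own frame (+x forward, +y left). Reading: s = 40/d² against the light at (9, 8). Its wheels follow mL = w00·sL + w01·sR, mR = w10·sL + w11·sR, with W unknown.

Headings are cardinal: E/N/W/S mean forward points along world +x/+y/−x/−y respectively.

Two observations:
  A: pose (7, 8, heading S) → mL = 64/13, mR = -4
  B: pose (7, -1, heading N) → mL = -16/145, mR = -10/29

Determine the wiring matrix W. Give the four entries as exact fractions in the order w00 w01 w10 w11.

obs A: pose=(7,8,S) → sL=8, sR=40/13, mL=64/13, mR=-4
obs B: pose=(7,-1,N) → sL=20/29, sR=4/5, mL=-16/145, mR=-10/29
sensor matrix S = [[8, 40/13], [20/29, 4/5]]; det S = 8064/1885
solve [mL_A; mL_B] = S·[w00; w01] and [mR_A; mR_B] = S·[w10; w11]:
  w00 = 1, w01 = -1, w10 = -1/2, w11 = 0

1 -1 -1/2 0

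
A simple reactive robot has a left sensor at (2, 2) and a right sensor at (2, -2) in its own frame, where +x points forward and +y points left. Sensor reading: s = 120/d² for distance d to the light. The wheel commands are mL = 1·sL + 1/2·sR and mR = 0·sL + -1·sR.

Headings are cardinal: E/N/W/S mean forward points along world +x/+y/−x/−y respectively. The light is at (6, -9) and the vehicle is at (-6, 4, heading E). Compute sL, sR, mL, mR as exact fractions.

24/65 120/221 708/1105 -120/221

left sensor world pos  = (-4, 6); dL² = 325
right sensor world pos = (-4, 2); dR² = 221
sL = 120/325 = 24/65
sR = 120/221 = 120/221
mL = 1·sL + 1/2·sR = 708/1105
mR = 0·sL + -1·sR = -120/221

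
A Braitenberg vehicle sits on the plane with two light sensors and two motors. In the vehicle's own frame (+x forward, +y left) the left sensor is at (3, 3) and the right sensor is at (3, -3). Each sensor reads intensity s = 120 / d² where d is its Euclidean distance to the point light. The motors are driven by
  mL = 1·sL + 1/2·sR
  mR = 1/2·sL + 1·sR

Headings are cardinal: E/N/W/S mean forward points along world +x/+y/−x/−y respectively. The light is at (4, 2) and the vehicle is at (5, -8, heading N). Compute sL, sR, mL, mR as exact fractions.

120/53 24/13 2196/689 2052/689

left sensor world pos  = (2, -5); dL² = 53
right sensor world pos = (8, -5); dR² = 65
sL = 120/53 = 120/53
sR = 120/65 = 24/13
mL = 1·sL + 1/2·sR = 2196/689
mR = 1/2·sL + 1·sR = 2052/689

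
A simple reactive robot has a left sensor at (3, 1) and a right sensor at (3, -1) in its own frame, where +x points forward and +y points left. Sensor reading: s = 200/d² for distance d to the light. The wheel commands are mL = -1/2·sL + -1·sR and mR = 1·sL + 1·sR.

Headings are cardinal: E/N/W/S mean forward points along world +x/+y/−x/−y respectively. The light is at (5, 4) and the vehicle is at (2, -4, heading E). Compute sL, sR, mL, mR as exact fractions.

left sensor world pos  = (5, -3); dL² = 49
right sensor world pos = (5, -5); dR² = 81
sL = 200/49 = 200/49
sR = 200/81 = 200/81
mL = -1/2·sL + -1·sR = -17900/3969
mR = 1·sL + 1·sR = 26000/3969

200/49 200/81 -17900/3969 26000/3969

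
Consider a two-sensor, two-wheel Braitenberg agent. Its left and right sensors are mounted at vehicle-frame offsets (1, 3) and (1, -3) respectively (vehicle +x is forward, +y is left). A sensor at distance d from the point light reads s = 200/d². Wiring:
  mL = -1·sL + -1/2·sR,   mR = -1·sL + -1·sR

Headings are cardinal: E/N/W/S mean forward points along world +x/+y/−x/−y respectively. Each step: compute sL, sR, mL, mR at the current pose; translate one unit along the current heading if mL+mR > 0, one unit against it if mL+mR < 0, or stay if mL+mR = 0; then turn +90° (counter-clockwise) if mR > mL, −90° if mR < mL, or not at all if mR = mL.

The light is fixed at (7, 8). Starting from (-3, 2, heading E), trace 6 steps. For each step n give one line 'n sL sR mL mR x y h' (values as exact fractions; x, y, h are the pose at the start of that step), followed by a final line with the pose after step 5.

0 20/9 100/81 -230/81 -280/81 -3 2 E
1 200/113 40/49 -12060/5537 -14320/5537 -4 2 S
2 25/26 50/37 -1575/962 -2225/962 -4 3 W
3 40/37 40/13 -1260/481 -2000/481 -3 3 N
4 20/9 100/81 -230/81 -280/81 -3 2 E
5 200/113 40/49 -12060/5537 -14320/5537 -4 2 S
final -4 3 W

n=0: pose=(-3,2,E); sL=20/9, sR=100/81; mL=-230/81, mR=-280/81; mL+mR=-170/27 → advance -1; mR−mL=-50/81 → turn -1·90°
n=1: pose=(-4,2,S); sL=200/113, sR=40/49; mL=-12060/5537, mR=-14320/5537; mL+mR=-26380/5537 → advance -1; mR−mL=-20/49 → turn -1·90°
n=2: pose=(-4,3,W); sL=25/26, sR=50/37; mL=-1575/962, mR=-2225/962; mL+mR=-1900/481 → advance -1; mR−mL=-25/37 → turn -1·90°
n=3: pose=(-3,3,N); sL=40/37, sR=40/13; mL=-1260/481, mR=-2000/481; mL+mR=-3260/481 → advance -1; mR−mL=-20/13 → turn -1·90°
n=4: pose=(-3,2,E); sL=20/9, sR=100/81; mL=-230/81, mR=-280/81; mL+mR=-170/27 → advance -1; mR−mL=-50/81 → turn -1·90°
n=5: pose=(-4,2,S); sL=200/113, sR=40/49; mL=-12060/5537, mR=-14320/5537; mL+mR=-26380/5537 → advance -1; mR−mL=-20/49 → turn -1·90°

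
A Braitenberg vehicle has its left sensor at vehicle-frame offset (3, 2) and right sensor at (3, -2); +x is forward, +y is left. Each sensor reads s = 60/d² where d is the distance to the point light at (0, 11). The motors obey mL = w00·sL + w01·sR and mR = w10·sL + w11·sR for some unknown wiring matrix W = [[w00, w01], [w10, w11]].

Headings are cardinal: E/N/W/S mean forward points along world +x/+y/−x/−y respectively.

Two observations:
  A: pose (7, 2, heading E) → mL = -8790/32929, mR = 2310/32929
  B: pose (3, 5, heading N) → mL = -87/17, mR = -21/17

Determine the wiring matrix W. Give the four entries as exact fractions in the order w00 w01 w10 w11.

-1 1/2 -1/2 1

obs A: pose=(7,2,E) → sL=60/149, sR=60/221, mL=-8790/32929, mR=2310/32929
obs B: pose=(3,5,N) → sL=6, sR=30/17, mL=-87/17, mR=-21/17
sensor matrix S = [[60/149, 60/221], [6, 30/17]]; det S = -30240/32929
solve [mL_A; mL_B] = S·[w00; w01] and [mR_A; mR_B] = S·[w10; w11]:
  w00 = -1, w01 = 1/2, w10 = -1/2, w11 = 1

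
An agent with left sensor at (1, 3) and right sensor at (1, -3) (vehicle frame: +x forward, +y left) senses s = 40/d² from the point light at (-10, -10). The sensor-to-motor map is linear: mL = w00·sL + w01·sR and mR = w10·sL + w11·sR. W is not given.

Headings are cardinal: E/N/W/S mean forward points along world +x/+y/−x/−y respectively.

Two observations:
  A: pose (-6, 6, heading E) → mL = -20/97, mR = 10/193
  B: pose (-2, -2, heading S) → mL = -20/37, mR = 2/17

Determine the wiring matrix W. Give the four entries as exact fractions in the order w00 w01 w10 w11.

obs A: pose=(-6,6,E) → sL=20/193, sR=20/97, mL=-20/97, mR=10/193
obs B: pose=(-2,-2,S) → sL=4/17, sR=20/37, mL=-20/37, mR=2/17
sensor matrix S = [[20/193, 20/97], [4/17, 20/37]]; det S = 88320/11775509
solve [mL_A; mL_B] = S·[w00; w01] and [mR_A; mR_B] = S·[w10; w11]:
  w00 = 0, w01 = -1, w10 = 1/2, w11 = 0

0 -1 1/2 0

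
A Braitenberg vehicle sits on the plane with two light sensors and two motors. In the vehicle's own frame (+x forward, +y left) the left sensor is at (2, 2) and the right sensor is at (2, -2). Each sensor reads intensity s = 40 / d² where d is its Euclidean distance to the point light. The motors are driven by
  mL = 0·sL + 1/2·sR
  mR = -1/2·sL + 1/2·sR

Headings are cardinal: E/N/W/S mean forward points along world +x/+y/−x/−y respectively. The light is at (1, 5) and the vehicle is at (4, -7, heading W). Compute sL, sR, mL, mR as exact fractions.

40/197 40/101 20/101 1920/19897

left sensor world pos  = (2, -9); dL² = 197
right sensor world pos = (2, -5); dR² = 101
sL = 40/197 = 40/197
sR = 40/101 = 40/101
mL = 0·sL + 1/2·sR = 20/101
mR = -1/2·sL + 1/2·sR = 1920/19897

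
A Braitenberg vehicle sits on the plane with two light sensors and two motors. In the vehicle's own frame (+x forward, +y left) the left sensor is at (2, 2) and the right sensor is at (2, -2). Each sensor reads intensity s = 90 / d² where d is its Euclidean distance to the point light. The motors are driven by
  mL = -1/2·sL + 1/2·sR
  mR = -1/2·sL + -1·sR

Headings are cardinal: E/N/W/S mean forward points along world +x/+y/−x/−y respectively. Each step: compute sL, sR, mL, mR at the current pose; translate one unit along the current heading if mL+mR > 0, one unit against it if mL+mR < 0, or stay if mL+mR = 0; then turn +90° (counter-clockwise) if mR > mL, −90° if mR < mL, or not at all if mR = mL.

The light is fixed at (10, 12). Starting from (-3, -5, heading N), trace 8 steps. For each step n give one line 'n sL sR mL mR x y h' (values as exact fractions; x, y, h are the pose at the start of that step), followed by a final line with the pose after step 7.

n=0: pose=(-3,-5,N); sL=1/5, sR=45/173; mL=26/865, mR=-623/1730; mL+mR=-571/1730 → advance -1; mR−mL=-135/346 → turn -1·90°
n=1: pose=(-3,-6,E); sL=90/377, sR=90/521; mL=-6480/196417, mR=-57375/196417; mL+mR=-63855/196417 → advance -1; mR−mL=-135/521 → turn -1·90°
n=2: pose=(-4,-6,S); sL=45/272, sR=45/328; mL=-315/22304, mR=-4905/22304; mL+mR=-1305/5576 → advance -1; mR−mL=-135/656 → turn -1·90°
n=3: pose=(-4,-5,W); sL=90/617, sR=90/481; mL=6120/296777, mR=-77175/296777; mL+mR=-71055/296777 → advance -1; mR−mL=-135/481 → turn -1·90°
n=4: pose=(-3,-5,N); sL=1/5, sR=45/173; mL=26/865, mR=-623/1730; mL+mR=-571/1730 → advance -1; mR−mL=-135/346 → turn -1·90°
n=5: pose=(-3,-6,E); sL=90/377, sR=90/521; mL=-6480/196417, mR=-57375/196417; mL+mR=-63855/196417 → advance -1; mR−mL=-135/521 → turn -1·90°
n=6: pose=(-4,-6,S); sL=45/272, sR=45/328; mL=-315/22304, mR=-4905/22304; mL+mR=-1305/5576 → advance -1; mR−mL=-135/656 → turn -1·90°
n=7: pose=(-4,-5,W); sL=90/617, sR=90/481; mL=6120/296777, mR=-77175/296777; mL+mR=-71055/296777 → advance -1; mR−mL=-135/481 → turn -1·90°

0 1/5 45/173 26/865 -623/1730 -3 -5 N
1 90/377 90/521 -6480/196417 -57375/196417 -3 -6 E
2 45/272 45/328 -315/22304 -4905/22304 -4 -6 S
3 90/617 90/481 6120/296777 -77175/296777 -4 -5 W
4 1/5 45/173 26/865 -623/1730 -3 -5 N
5 90/377 90/521 -6480/196417 -57375/196417 -3 -6 E
6 45/272 45/328 -315/22304 -4905/22304 -4 -6 S
7 90/617 90/481 6120/296777 -77175/296777 -4 -5 W
final -3 -5 N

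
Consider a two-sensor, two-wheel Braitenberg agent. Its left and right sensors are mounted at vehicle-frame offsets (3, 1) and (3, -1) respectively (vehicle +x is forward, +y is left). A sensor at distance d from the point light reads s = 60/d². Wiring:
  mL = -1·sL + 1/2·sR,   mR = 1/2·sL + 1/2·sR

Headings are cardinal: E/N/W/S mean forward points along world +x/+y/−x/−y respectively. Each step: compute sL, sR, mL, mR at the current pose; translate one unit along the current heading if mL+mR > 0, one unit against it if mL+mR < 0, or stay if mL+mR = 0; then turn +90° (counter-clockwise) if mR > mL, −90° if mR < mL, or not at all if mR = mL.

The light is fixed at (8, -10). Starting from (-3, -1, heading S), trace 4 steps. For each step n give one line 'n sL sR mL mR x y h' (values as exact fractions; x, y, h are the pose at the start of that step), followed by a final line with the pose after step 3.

0 15/34 1/3 -14/51 79/204 -3 -1 S
1 12/29 60/113 -486/3277 1548/3277 -3 -2 E
2 30/121 30/101 -1215/12221 3330/12221 -2 -2 N
3 60/233 60/269 -9150/62677 15060/62677 -2 -1 W
final -3 -1 S

n=0: pose=(-3,-1,S); sL=15/34, sR=1/3; mL=-14/51, mR=79/204; mL+mR=23/204 → advance +1; mR−mL=45/68 → turn +1·90°
n=1: pose=(-3,-2,E); sL=12/29, sR=60/113; mL=-486/3277, mR=1548/3277; mL+mR=1062/3277 → advance +1; mR−mL=18/29 → turn +1·90°
n=2: pose=(-2,-2,N); sL=30/121, sR=30/101; mL=-1215/12221, mR=3330/12221; mL+mR=2115/12221 → advance +1; mR−mL=45/121 → turn +1·90°
n=3: pose=(-2,-1,W); sL=60/233, sR=60/269; mL=-9150/62677, mR=15060/62677; mL+mR=5910/62677 → advance +1; mR−mL=90/233 → turn +1·90°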